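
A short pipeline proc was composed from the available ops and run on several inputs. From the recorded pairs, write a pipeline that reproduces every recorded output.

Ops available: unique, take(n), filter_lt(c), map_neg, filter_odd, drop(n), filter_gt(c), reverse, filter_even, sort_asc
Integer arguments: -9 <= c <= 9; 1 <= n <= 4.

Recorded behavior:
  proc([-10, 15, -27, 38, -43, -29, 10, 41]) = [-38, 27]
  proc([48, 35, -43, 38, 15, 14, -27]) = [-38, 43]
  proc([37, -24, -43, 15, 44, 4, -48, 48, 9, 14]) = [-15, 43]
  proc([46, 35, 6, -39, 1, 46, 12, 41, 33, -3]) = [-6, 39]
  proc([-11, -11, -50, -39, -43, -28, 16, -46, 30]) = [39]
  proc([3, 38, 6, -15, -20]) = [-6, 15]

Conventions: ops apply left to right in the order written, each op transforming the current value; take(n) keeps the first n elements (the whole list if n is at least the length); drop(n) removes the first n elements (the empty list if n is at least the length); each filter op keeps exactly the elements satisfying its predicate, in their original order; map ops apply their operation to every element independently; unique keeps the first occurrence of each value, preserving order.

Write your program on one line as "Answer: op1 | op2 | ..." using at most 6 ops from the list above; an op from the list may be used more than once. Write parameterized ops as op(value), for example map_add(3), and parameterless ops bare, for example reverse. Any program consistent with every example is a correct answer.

take(4) | map_neg | unique | drop(2) | sort_asc

Check, running the answer program on each example:
  [-10, 15, -27, 38, -43, -29, 10, 41] -> [-10, 15, -27, 38] -> [10, -15, 27, -38] -> [10, -15, 27, -38] -> [27, -38] -> [-38, 27]
  [48, 35, -43, 38, 15, 14, -27] -> [48, 35, -43, 38] -> [-48, -35, 43, -38] -> [-48, -35, 43, -38] -> [43, -38] -> [-38, 43]
  [37, -24, -43, 15, 44, 4, -48, 48, 9, 14] -> [37, -24, -43, 15] -> [-37, 24, 43, -15] -> [-37, 24, 43, -15] -> [43, -15] -> [-15, 43]
  [46, 35, 6, -39, 1, 46, 12, 41, 33, -3] -> [46, 35, 6, -39] -> [-46, -35, -6, 39] -> [-46, -35, -6, 39] -> [-6, 39] -> [-6, 39]
  [-11, -11, -50, -39, -43, -28, 16, -46, 30] -> [-11, -11, -50, -39] -> [11, 11, 50, 39] -> [11, 50, 39] -> [39] -> [39]
  [3, 38, 6, -15, -20] -> [3, 38, 6, -15] -> [-3, -38, -6, 15] -> [-3, -38, -6, 15] -> [-6, 15] -> [-6, 15]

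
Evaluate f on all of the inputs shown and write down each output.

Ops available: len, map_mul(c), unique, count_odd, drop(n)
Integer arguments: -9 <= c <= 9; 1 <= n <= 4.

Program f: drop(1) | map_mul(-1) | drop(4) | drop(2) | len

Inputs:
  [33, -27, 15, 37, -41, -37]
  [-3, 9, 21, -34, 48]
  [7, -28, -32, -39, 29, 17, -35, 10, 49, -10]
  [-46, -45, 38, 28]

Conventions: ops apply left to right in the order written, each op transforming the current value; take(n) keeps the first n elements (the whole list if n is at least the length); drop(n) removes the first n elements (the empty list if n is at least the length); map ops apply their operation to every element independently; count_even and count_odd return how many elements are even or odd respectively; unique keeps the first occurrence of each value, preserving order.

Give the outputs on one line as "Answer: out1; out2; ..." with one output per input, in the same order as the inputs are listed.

0; 0; 3; 0

Execution, op by op:
  [33, -27, 15, 37, -41, -37] -> [-27, 15, 37, -41, -37] -> [27, -15, -37, 41, 37] -> [37] -> [] -> 0
  [-3, 9, 21, -34, 48] -> [9, 21, -34, 48] -> [-9, -21, 34, -48] -> [] -> [] -> 0
  [7, -28, -32, -39, 29, 17, -35, 10, 49, -10] -> [-28, -32, -39, 29, 17, -35, 10, 49, -10] -> [28, 32, 39, -29, -17, 35, -10, -49, 10] -> [-17, 35, -10, -49, 10] -> [-10, -49, 10] -> 3
  [-46, -45, 38, 28] -> [-45, 38, 28] -> [45, -38, -28] -> [] -> [] -> 0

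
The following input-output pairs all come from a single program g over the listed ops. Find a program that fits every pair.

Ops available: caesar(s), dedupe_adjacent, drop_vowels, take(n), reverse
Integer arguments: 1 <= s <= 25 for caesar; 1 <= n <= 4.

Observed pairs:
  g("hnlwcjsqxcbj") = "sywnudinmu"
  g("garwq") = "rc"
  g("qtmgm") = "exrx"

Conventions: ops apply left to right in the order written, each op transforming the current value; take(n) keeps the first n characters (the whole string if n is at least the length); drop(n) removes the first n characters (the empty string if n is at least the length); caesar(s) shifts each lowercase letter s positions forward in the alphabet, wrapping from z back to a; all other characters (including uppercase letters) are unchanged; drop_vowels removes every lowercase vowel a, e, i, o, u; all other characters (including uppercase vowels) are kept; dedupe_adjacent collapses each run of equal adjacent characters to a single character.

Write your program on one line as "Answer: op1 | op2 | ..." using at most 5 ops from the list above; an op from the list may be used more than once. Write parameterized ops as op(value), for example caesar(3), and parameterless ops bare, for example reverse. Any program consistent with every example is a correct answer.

caesar(5) | caesar(25) | drop_vowels | caesar(7)

Check, running the answer program on each example:
  "hnlwcjsqxcbj" -> "msqbhoxvchgo" -> "lrpagnwubgfn" -> "lrpgnwbgfn" -> "sywnudinmu"
  "garwq" -> "lfwbv" -> "kevau" -> "kv" -> "rc"
  "qtmgm" -> "vyrlr" -> "uxqkq" -> "xqkq" -> "exrx"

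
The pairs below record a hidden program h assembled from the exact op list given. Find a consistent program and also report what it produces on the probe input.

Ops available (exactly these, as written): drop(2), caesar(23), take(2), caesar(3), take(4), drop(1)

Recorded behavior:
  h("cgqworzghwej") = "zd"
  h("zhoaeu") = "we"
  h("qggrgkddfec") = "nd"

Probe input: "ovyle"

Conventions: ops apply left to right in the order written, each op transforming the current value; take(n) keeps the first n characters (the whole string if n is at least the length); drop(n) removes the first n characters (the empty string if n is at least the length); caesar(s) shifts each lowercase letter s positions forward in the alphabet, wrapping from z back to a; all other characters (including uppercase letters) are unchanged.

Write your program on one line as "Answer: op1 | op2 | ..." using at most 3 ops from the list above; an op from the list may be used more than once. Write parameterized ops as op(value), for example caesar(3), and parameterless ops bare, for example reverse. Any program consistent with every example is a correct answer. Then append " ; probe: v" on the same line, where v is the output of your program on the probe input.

take(2) | caesar(23) ; probe: "ls"

Check, running the answer program on each example:
  "cgqworzghwej" -> "cg" -> "zd"
  "zhoaeu" -> "zh" -> "we"
  "qggrgkddfec" -> "qg" -> "nd"
  probe: "ovyle" -> "ov" -> "ls"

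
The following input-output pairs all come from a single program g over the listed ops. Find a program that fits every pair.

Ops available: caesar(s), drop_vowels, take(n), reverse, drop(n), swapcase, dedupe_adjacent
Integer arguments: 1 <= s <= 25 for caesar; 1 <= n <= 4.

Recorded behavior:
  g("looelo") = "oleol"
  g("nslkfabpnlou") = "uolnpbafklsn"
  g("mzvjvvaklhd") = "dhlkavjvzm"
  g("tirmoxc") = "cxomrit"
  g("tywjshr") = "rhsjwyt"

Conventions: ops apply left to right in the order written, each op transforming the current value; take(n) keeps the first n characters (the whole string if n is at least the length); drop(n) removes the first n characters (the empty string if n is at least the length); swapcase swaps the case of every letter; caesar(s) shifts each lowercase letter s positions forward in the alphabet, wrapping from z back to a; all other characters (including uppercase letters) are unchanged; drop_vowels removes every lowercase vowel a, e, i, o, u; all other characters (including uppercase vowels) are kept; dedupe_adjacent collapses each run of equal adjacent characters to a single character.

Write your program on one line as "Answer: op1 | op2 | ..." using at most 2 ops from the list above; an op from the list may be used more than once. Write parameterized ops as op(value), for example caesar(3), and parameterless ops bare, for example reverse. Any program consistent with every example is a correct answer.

dedupe_adjacent | reverse

Check, running the answer program on each example:
  "looelo" -> "loelo" -> "oleol"
  "nslkfabpnlou" -> "nslkfabpnlou" -> "uolnpbafklsn"
  "mzvjvvaklhd" -> "mzvjvaklhd" -> "dhlkavjvzm"
  "tirmoxc" -> "tirmoxc" -> "cxomrit"
  "tywjshr" -> "tywjshr" -> "rhsjwyt"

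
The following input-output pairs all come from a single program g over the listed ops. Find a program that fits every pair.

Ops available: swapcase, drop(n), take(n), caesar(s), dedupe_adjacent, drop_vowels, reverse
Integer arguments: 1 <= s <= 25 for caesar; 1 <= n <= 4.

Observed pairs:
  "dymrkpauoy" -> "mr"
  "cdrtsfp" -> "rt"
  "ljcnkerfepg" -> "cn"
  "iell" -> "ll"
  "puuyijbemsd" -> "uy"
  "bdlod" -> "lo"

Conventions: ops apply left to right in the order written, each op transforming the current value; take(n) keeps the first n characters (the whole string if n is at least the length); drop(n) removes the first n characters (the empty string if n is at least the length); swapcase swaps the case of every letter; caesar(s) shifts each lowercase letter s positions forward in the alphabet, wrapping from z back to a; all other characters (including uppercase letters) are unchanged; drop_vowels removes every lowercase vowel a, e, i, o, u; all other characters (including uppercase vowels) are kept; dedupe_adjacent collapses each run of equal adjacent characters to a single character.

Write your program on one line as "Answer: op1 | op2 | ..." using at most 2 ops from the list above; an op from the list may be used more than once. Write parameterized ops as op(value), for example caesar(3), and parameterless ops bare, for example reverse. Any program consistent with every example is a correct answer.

drop(2) | take(2)

Check, running the answer program on each example:
  "dymrkpauoy" -> "mrkpauoy" -> "mr"
  "cdrtsfp" -> "rtsfp" -> "rt"
  "ljcnkerfepg" -> "cnkerfepg" -> "cn"
  "iell" -> "ll" -> "ll"
  "puuyijbemsd" -> "uyijbemsd" -> "uy"
  "bdlod" -> "lod" -> "lo"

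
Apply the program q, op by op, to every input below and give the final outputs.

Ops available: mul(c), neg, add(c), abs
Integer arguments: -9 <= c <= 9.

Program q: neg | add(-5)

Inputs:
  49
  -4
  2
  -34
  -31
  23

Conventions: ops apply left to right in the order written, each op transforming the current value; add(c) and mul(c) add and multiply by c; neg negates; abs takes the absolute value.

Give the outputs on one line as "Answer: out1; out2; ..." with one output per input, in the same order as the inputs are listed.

-54; -1; -7; 29; 26; -28

Execution, op by op:
  49 -> -49 -> -54
  -4 -> 4 -> -1
  2 -> -2 -> -7
  -34 -> 34 -> 29
  -31 -> 31 -> 26
  23 -> -23 -> -28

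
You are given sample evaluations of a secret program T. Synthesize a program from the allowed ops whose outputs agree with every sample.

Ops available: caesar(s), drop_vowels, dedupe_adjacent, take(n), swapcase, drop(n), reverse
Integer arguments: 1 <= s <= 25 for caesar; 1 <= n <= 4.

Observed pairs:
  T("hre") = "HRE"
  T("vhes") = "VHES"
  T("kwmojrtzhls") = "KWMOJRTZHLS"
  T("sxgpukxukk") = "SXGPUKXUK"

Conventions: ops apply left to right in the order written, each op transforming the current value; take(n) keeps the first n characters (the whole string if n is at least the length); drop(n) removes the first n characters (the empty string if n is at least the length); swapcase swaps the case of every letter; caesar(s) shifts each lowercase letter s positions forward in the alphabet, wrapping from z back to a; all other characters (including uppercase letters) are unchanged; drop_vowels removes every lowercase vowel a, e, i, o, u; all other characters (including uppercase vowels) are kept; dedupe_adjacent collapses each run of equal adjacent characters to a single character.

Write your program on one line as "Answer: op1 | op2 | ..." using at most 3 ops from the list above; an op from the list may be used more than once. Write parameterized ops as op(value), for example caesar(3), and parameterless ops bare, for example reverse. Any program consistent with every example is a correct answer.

swapcase | dedupe_adjacent

Check, running the answer program on each example:
  "hre" -> "HRE" -> "HRE"
  "vhes" -> "VHES" -> "VHES"
  "kwmojrtzhls" -> "KWMOJRTZHLS" -> "KWMOJRTZHLS"
  "sxgpukxukk" -> "SXGPUKXUKK" -> "SXGPUKXUK"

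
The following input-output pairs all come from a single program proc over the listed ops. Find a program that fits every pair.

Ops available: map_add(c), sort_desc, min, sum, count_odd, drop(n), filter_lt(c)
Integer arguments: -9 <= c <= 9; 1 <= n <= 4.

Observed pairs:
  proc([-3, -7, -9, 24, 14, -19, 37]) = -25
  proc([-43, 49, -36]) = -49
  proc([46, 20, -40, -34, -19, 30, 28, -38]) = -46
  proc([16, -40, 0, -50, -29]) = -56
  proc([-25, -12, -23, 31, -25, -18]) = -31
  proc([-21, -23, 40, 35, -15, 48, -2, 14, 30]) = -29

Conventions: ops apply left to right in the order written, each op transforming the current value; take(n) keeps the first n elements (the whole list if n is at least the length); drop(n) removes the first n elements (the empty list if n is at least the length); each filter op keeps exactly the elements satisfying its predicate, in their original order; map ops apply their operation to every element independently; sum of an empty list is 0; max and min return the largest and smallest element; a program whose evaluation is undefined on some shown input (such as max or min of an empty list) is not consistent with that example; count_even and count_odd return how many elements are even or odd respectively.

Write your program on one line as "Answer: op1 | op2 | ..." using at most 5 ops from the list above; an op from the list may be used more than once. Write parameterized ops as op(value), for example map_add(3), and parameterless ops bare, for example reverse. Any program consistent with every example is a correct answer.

map_add(3) | filter_lt(6) | map_add(-9) | min

Check, running the answer program on each example:
  [-3, -7, -9, 24, 14, -19, 37] -> [0, -4, -6, 27, 17, -16, 40] -> [0, -4, -6, -16] -> [-9, -13, -15, -25] -> -25
  [-43, 49, -36] -> [-40, 52, -33] -> [-40, -33] -> [-49, -42] -> -49
  [46, 20, -40, -34, -19, 30, 28, -38] -> [49, 23, -37, -31, -16, 33, 31, -35] -> [-37, -31, -16, -35] -> [-46, -40, -25, -44] -> -46
  [16, -40, 0, -50, -29] -> [19, -37, 3, -47, -26] -> [-37, 3, -47, -26] -> [-46, -6, -56, -35] -> -56
  [-25, -12, -23, 31, -25, -18] -> [-22, -9, -20, 34, -22, -15] -> [-22, -9, -20, -22, -15] -> [-31, -18, -29, -31, -24] -> -31
  [-21, -23, 40, 35, -15, 48, -2, 14, 30] -> [-18, -20, 43, 38, -12, 51, 1, 17, 33] -> [-18, -20, -12, 1] -> [-27, -29, -21, -8] -> -29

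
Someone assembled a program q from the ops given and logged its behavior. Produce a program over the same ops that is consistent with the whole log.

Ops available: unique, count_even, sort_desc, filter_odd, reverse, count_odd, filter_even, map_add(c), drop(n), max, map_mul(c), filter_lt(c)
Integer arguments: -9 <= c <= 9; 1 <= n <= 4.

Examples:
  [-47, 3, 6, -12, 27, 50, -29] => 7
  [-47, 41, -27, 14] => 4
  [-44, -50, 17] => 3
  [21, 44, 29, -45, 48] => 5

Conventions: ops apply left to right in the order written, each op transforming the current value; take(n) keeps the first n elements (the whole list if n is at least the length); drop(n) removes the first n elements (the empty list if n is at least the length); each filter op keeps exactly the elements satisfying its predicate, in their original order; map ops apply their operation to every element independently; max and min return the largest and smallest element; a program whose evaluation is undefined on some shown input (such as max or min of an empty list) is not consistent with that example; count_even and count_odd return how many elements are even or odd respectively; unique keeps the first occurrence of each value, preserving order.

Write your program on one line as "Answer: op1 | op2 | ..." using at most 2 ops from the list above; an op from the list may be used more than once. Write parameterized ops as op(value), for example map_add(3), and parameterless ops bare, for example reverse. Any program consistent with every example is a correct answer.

map_mul(-6) | count_even

Check, running the answer program on each example:
  [-47, 3, 6, -12, 27, 50, -29] -> [282, -18, -36, 72, -162, -300, 174] -> 7
  [-47, 41, -27, 14] -> [282, -246, 162, -84] -> 4
  [-44, -50, 17] -> [264, 300, -102] -> 3
  [21, 44, 29, -45, 48] -> [-126, -264, -174, 270, -288] -> 5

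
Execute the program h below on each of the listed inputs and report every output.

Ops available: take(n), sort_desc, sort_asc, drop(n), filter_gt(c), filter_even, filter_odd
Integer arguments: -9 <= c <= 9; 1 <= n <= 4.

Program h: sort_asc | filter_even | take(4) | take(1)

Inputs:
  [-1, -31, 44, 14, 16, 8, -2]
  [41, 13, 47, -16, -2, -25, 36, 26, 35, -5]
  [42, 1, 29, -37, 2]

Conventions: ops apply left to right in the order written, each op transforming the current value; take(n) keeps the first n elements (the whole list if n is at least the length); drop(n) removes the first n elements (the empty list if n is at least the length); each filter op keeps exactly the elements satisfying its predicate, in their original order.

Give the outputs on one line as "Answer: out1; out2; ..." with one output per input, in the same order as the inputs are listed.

[-2]; [-16]; [2]

Execution, op by op:
  [-1, -31, 44, 14, 16, 8, -2] -> [-31, -2, -1, 8, 14, 16, 44] -> [-2, 8, 14, 16, 44] -> [-2, 8, 14, 16] -> [-2]
  [41, 13, 47, -16, -2, -25, 36, 26, 35, -5] -> [-25, -16, -5, -2, 13, 26, 35, 36, 41, 47] -> [-16, -2, 26, 36] -> [-16, -2, 26, 36] -> [-16]
  [42, 1, 29, -37, 2] -> [-37, 1, 2, 29, 42] -> [2, 42] -> [2, 42] -> [2]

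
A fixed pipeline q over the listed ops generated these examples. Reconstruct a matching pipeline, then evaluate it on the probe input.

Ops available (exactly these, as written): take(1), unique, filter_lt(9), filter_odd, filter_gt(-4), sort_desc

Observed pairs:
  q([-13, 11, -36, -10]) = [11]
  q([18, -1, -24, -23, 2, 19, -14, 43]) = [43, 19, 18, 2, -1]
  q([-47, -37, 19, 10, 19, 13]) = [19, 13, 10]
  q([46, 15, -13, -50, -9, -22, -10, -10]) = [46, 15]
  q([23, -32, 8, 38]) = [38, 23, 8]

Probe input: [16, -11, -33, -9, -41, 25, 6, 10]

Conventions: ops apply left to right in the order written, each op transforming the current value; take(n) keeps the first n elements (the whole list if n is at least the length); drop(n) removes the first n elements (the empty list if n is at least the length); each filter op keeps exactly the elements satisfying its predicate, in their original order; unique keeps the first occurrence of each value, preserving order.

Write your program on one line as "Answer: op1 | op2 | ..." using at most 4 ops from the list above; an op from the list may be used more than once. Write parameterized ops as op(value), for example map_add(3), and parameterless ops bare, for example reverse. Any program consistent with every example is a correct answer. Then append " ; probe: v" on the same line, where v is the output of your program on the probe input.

unique | sort_desc | filter_gt(-4) ; probe: [25, 16, 10, 6]

Check, running the answer program on each example:
  [-13, 11, -36, -10] -> [-13, 11, -36, -10] -> [11, -10, -13, -36] -> [11]
  [18, -1, -24, -23, 2, 19, -14, 43] -> [18, -1, -24, -23, 2, 19, -14, 43] -> [43, 19, 18, 2, -1, -14, -23, -24] -> [43, 19, 18, 2, -1]
  [-47, -37, 19, 10, 19, 13] -> [-47, -37, 19, 10, 13] -> [19, 13, 10, -37, -47] -> [19, 13, 10]
  [46, 15, -13, -50, -9, -22, -10, -10] -> [46, 15, -13, -50, -9, -22, -10] -> [46, 15, -9, -10, -13, -22, -50] -> [46, 15]
  [23, -32, 8, 38] -> [23, -32, 8, 38] -> [38, 23, 8, -32] -> [38, 23, 8]
  probe: [16, -11, -33, -9, -41, 25, 6, 10] -> [16, -11, -33, -9, -41, 25, 6, 10] -> [25, 16, 10, 6, -9, -11, -33, -41] -> [25, 16, 10, 6]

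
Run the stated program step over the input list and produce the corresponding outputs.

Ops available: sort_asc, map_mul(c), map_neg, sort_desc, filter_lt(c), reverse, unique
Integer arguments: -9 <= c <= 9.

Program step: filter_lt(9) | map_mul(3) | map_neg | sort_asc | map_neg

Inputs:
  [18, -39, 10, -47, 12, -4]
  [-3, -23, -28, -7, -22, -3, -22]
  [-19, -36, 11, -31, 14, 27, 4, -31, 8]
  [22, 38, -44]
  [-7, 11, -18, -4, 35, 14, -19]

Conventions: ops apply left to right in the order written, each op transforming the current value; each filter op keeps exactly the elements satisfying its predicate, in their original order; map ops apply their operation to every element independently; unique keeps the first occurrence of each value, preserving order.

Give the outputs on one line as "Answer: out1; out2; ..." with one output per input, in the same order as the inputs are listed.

[-12, -117, -141]; [-9, -9, -21, -66, -66, -69, -84]; [24, 12, -57, -93, -93, -108]; [-132]; [-12, -21, -54, -57]

Execution, op by op:
  [18, -39, 10, -47, 12, -4] -> [-39, -47, -4] -> [-117, -141, -12] -> [117, 141, 12] -> [12, 117, 141] -> [-12, -117, -141]
  [-3, -23, -28, -7, -22, -3, -22] -> [-3, -23, -28, -7, -22, -3, -22] -> [-9, -69, -84, -21, -66, -9, -66] -> [9, 69, 84, 21, 66, 9, 66] -> [9, 9, 21, 66, 66, 69, 84] -> [-9, -9, -21, -66, -66, -69, -84]
  [-19, -36, 11, -31, 14, 27, 4, -31, 8] -> [-19, -36, -31, 4, -31, 8] -> [-57, -108, -93, 12, -93, 24] -> [57, 108, 93, -12, 93, -24] -> [-24, -12, 57, 93, 93, 108] -> [24, 12, -57, -93, -93, -108]
  [22, 38, -44] -> [-44] -> [-132] -> [132] -> [132] -> [-132]
  [-7, 11, -18, -4, 35, 14, -19] -> [-7, -18, -4, -19] -> [-21, -54, -12, -57] -> [21, 54, 12, 57] -> [12, 21, 54, 57] -> [-12, -21, -54, -57]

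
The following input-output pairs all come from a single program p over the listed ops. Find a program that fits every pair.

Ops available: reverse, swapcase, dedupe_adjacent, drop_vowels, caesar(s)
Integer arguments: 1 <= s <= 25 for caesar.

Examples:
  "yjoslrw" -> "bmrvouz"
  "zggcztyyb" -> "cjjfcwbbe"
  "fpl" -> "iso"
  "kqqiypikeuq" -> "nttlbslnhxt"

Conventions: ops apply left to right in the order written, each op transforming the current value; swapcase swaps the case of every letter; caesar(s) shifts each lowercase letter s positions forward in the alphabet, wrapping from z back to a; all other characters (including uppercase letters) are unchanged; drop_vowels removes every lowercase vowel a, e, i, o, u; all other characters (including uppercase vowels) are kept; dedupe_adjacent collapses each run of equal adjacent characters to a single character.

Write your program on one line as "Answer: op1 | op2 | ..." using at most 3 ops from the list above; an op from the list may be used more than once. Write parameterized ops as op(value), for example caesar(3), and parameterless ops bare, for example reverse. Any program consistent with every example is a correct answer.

caesar(20) | caesar(14) | caesar(21)

Check, running the answer program on each example:
  "yjoslrw" -> "sdimflq" -> "grwatze" -> "bmrvouz"
  "zggcztyyb" -> "taawtnssv" -> "hookhbggj" -> "cjjfcwbbe"
  "fpl" -> "zjf" -> "nxt" -> "iso"
  "kqqiypikeuq" -> "ekkcsjceyok" -> "syyqgxqsmcy" -> "nttlbslnhxt"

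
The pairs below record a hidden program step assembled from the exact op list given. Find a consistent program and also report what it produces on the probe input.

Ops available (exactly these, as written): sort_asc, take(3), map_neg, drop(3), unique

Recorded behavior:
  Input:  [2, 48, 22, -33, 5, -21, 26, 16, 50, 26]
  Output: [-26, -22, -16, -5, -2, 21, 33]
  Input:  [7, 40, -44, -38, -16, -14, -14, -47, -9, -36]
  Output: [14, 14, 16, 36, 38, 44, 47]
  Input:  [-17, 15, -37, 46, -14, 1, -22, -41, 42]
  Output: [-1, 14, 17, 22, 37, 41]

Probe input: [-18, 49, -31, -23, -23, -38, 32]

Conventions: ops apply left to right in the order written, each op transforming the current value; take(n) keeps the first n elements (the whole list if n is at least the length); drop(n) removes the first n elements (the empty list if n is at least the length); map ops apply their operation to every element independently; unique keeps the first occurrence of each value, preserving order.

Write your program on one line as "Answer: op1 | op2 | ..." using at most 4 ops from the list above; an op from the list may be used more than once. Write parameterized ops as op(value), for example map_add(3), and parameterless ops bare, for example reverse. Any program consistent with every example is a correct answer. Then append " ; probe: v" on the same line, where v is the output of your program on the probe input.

map_neg | sort_asc | drop(3) ; probe: [23, 23, 31, 38]

Check, running the answer program on each example:
  [2, 48, 22, -33, 5, -21, 26, 16, 50, 26] -> [-2, -48, -22, 33, -5, 21, -26, -16, -50, -26] -> [-50, -48, -26, -26, -22, -16, -5, -2, 21, 33] -> [-26, -22, -16, -5, -2, 21, 33]
  [7, 40, -44, -38, -16, -14, -14, -47, -9, -36] -> [-7, -40, 44, 38, 16, 14, 14, 47, 9, 36] -> [-40, -7, 9, 14, 14, 16, 36, 38, 44, 47] -> [14, 14, 16, 36, 38, 44, 47]
  [-17, 15, -37, 46, -14, 1, -22, -41, 42] -> [17, -15, 37, -46, 14, -1, 22, 41, -42] -> [-46, -42, -15, -1, 14, 17, 22, 37, 41] -> [-1, 14, 17, 22, 37, 41]
  probe: [-18, 49, -31, -23, -23, -38, 32] -> [18, -49, 31, 23, 23, 38, -32] -> [-49, -32, 18, 23, 23, 31, 38] -> [23, 23, 31, 38]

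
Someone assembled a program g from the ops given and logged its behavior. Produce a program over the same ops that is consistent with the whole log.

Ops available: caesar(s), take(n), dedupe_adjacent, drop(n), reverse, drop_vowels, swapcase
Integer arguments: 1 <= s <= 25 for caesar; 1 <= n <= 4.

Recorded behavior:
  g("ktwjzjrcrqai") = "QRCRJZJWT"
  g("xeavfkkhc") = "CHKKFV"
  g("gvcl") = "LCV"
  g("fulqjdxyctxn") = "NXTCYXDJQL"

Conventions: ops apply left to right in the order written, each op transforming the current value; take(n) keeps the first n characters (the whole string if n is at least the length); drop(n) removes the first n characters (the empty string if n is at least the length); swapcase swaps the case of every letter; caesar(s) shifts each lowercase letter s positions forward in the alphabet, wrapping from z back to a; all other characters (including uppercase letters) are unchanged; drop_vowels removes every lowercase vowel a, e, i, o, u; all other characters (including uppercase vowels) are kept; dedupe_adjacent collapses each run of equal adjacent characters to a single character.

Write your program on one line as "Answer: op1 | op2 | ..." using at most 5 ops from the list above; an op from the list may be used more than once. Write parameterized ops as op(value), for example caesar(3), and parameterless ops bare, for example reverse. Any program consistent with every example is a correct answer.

drop(1) | drop_vowels | swapcase | reverse

Check, running the answer program on each example:
  "ktwjzjrcrqai" -> "twjzjrcrqai" -> "twjzjrcrq" -> "TWJZJRCRQ" -> "QRCRJZJWT"
  "xeavfkkhc" -> "eavfkkhc" -> "vfkkhc" -> "VFKKHC" -> "CHKKFV"
  "gvcl" -> "vcl" -> "vcl" -> "VCL" -> "LCV"
  "fulqjdxyctxn" -> "ulqjdxyctxn" -> "lqjdxyctxn" -> "LQJDXYCTXN" -> "NXTCYXDJQL"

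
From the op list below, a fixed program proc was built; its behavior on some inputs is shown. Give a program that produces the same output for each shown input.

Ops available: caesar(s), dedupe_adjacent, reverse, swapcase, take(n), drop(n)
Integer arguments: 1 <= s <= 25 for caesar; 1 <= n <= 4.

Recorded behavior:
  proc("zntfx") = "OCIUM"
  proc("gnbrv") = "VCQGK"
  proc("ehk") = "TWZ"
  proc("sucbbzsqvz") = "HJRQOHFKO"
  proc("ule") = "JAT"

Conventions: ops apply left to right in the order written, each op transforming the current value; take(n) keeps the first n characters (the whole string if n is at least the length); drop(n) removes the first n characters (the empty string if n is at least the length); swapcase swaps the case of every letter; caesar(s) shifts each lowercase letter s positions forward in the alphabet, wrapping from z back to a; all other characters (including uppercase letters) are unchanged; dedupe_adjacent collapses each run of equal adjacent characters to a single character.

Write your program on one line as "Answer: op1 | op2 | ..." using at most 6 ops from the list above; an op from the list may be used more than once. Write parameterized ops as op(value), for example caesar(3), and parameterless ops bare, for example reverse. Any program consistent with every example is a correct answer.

caesar(15) | reverse | swapcase | reverse | dedupe_adjacent

Check, running the answer program on each example:
  "zntfx" -> "ocium" -> "muico" -> "MUICO" -> "OCIUM" -> "OCIUM"
  "gnbrv" -> "vcqgk" -> "kgqcv" -> "KGQCV" -> "VCQGK" -> "VCQGK"
  "ehk" -> "twz" -> "zwt" -> "ZWT" -> "TWZ" -> "TWZ"
  "sucbbzsqvz" -> "hjrqqohfko" -> "okfhoqqrjh" -> "OKFHOQQRJH" -> "HJRQQOHFKO" -> "HJRQOHFKO"
  "ule" -> "jat" -> "taj" -> "TAJ" -> "JAT" -> "JAT"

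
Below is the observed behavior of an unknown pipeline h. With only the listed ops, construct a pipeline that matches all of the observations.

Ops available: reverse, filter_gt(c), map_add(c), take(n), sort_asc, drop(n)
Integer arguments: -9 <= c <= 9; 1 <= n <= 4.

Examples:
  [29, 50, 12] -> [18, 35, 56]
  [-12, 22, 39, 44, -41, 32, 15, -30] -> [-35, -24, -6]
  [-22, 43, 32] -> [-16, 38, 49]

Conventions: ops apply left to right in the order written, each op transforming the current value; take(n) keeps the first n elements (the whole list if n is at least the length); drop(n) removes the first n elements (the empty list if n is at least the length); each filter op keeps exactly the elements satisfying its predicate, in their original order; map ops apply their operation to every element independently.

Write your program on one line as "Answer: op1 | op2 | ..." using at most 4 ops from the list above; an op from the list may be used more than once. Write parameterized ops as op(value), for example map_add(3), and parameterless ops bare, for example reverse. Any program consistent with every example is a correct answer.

sort_asc | take(3) | map_add(6)

Check, running the answer program on each example:
  [29, 50, 12] -> [12, 29, 50] -> [12, 29, 50] -> [18, 35, 56]
  [-12, 22, 39, 44, -41, 32, 15, -30] -> [-41, -30, -12, 15, 22, 32, 39, 44] -> [-41, -30, -12] -> [-35, -24, -6]
  [-22, 43, 32] -> [-22, 32, 43] -> [-22, 32, 43] -> [-16, 38, 49]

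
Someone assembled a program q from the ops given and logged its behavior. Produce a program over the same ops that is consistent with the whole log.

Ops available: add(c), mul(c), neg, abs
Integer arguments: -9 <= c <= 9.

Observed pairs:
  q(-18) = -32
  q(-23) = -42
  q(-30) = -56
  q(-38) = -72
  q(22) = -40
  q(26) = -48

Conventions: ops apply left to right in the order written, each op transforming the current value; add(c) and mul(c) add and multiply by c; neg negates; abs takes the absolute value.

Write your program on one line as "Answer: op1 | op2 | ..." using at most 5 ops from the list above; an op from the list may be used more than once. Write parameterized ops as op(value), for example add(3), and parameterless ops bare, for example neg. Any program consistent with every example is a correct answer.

mul(-2) | abs | add(-4) | neg

Check, running the answer program on each example:
  -18 -> 36 -> 36 -> 32 -> -32
  -23 -> 46 -> 46 -> 42 -> -42
  -30 -> 60 -> 60 -> 56 -> -56
  -38 -> 76 -> 76 -> 72 -> -72
  22 -> -44 -> 44 -> 40 -> -40
  26 -> -52 -> 52 -> 48 -> -48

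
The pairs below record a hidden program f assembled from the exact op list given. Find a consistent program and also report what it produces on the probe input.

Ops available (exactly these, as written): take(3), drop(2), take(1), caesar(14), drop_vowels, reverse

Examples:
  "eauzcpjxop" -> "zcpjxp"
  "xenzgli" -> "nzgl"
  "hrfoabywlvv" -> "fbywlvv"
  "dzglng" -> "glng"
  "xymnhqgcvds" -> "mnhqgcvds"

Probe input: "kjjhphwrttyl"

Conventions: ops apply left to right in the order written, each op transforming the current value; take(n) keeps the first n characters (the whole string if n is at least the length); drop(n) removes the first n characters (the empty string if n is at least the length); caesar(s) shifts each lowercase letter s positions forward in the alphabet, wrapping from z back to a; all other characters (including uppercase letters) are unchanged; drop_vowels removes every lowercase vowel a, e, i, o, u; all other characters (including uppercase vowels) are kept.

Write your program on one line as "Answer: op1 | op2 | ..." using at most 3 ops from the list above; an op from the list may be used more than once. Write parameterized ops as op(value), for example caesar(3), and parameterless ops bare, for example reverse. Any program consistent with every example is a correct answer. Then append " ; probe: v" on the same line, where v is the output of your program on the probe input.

drop(2) | drop_vowels ; probe: "jhphwrttyl"

Check, running the answer program on each example:
  "eauzcpjxop" -> "uzcpjxop" -> "zcpjxp"
  "xenzgli" -> "nzgli" -> "nzgl"
  "hrfoabywlvv" -> "foabywlvv" -> "fbywlvv"
  "dzglng" -> "glng" -> "glng"
  "xymnhqgcvds" -> "mnhqgcvds" -> "mnhqgcvds"
  probe: "kjjhphwrttyl" -> "jhphwrttyl" -> "jhphwrttyl"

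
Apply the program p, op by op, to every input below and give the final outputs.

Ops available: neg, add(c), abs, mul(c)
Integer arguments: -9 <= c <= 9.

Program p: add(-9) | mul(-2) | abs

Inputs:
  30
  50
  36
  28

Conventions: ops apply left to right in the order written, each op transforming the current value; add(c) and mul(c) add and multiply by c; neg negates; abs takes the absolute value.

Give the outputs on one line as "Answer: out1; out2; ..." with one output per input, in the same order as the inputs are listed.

Execution, op by op:
  30 -> 21 -> -42 -> 42
  50 -> 41 -> -82 -> 82
  36 -> 27 -> -54 -> 54
  28 -> 19 -> -38 -> 38

42; 82; 54; 38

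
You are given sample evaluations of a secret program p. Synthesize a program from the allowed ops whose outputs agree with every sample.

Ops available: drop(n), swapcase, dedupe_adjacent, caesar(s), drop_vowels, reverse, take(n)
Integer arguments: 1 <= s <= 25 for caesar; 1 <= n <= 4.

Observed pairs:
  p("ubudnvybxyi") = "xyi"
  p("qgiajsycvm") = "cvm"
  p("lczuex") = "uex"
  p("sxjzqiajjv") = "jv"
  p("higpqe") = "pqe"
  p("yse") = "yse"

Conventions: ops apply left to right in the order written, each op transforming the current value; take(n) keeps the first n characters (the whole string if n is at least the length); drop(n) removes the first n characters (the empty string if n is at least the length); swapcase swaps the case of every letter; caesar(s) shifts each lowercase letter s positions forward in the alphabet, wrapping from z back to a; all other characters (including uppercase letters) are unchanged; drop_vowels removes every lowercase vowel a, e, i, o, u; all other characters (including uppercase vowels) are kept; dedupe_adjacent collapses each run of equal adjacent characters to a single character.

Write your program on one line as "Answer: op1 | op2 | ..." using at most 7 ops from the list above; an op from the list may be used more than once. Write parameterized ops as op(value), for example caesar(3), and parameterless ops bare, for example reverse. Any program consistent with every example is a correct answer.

reverse | swapcase | take(3) | dedupe_adjacent | swapcase | reverse

Check, running the answer program on each example:
  "ubudnvybxyi" -> "iyxbyvndubu" -> "IYXBYVNDUBU" -> "IYX" -> "IYX" -> "iyx" -> "xyi"
  "qgiajsycvm" -> "mvcysjaigq" -> "MVCYSJAIGQ" -> "MVC" -> "MVC" -> "mvc" -> "cvm"
  "lczuex" -> "xeuzcl" -> "XEUZCL" -> "XEU" -> "XEU" -> "xeu" -> "uex"
  "sxjzqiajjv" -> "vjjaiqzjxs" -> "VJJAIQZJXS" -> "VJJ" -> "VJ" -> "vj" -> "jv"
  "higpqe" -> "eqpgih" -> "EQPGIH" -> "EQP" -> "EQP" -> "eqp" -> "pqe"
  "yse" -> "esy" -> "ESY" -> "ESY" -> "ESY" -> "esy" -> "yse"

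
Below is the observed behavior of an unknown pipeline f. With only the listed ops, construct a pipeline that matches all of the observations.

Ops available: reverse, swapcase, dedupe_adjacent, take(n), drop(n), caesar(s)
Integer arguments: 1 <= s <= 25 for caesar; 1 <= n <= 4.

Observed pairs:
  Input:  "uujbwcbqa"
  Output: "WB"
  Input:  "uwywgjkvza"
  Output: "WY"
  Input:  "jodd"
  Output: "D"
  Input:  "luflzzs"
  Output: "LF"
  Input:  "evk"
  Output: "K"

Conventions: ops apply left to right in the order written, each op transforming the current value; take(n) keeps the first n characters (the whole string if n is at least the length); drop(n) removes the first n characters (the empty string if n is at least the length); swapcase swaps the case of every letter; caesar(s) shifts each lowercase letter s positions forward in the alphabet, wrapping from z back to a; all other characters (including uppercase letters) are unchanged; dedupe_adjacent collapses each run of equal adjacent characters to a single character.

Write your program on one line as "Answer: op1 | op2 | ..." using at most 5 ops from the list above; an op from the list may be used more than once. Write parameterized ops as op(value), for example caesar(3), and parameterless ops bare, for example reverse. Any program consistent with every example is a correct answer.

dedupe_adjacent | drop(2) | take(2) | swapcase | reverse

Check, running the answer program on each example:
  "uujbwcbqa" -> "ujbwcbqa" -> "bwcbqa" -> "bw" -> "BW" -> "WB"
  "uwywgjkvza" -> "uwywgjkvza" -> "ywgjkvza" -> "yw" -> "YW" -> "WY"
  "jodd" -> "jod" -> "d" -> "d" -> "D" -> "D"
  "luflzzs" -> "luflzs" -> "flzs" -> "fl" -> "FL" -> "LF"
  "evk" -> "evk" -> "k" -> "k" -> "K" -> "K"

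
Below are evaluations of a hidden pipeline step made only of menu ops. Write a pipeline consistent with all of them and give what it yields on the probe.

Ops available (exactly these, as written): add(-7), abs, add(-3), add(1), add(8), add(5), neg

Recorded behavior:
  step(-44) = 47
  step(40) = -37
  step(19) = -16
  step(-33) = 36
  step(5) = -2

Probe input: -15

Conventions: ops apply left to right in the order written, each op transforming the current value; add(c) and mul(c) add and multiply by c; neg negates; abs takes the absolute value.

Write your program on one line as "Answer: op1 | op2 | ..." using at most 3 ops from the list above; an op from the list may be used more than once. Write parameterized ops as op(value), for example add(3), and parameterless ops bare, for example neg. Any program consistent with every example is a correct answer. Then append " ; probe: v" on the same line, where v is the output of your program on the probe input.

add(5) | neg | add(8) ; probe: 18

Check, running the answer program on each example:
  -44 -> -39 -> 39 -> 47
  40 -> 45 -> -45 -> -37
  19 -> 24 -> -24 -> -16
  -33 -> -28 -> 28 -> 36
  5 -> 10 -> -10 -> -2
  probe: -15 -> -10 -> 10 -> 18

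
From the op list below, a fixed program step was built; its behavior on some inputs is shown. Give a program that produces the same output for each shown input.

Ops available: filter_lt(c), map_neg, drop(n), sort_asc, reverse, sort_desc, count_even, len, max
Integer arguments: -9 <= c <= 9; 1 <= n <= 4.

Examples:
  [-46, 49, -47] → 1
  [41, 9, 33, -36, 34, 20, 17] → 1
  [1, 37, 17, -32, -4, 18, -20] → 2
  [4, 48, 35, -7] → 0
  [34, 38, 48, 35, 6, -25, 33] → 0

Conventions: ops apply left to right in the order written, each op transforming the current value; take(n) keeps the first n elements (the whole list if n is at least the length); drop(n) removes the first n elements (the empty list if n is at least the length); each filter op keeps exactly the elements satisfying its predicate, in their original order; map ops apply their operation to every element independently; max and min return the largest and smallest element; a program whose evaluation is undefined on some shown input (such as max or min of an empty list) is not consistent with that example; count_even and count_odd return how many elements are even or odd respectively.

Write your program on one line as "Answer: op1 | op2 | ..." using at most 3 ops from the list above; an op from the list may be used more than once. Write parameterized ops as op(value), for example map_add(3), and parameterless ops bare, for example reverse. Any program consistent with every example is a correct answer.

filter_lt(-5) | sort_desc | count_even

Check, running the answer program on each example:
  [-46, 49, -47] -> [-46, -47] -> [-46, -47] -> 1
  [41, 9, 33, -36, 34, 20, 17] -> [-36] -> [-36] -> 1
  [1, 37, 17, -32, -4, 18, -20] -> [-32, -20] -> [-20, -32] -> 2
  [4, 48, 35, -7] -> [-7] -> [-7] -> 0
  [34, 38, 48, 35, 6, -25, 33] -> [-25] -> [-25] -> 0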